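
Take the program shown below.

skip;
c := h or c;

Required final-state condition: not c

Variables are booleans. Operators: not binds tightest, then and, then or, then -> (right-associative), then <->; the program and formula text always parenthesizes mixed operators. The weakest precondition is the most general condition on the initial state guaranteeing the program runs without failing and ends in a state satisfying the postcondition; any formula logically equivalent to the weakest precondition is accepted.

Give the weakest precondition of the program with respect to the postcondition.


Working backward. After the program, not c must hold.
Before c := h or c: not (h or c)
Before skip: not (h or c)
Answer: WP = not (h or c)


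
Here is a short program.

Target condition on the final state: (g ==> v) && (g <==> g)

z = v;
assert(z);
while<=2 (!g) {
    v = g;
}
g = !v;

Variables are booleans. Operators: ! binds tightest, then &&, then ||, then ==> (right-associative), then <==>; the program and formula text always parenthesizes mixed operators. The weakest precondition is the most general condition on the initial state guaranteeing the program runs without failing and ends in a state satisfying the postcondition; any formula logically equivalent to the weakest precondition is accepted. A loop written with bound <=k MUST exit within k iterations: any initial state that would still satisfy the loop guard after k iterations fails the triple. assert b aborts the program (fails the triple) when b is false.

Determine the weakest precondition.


Working backward. After the program, the postcondition (g ==> v) && (g <==> g) must hold; in canonical form it is g ==> v.
Before g := !v: (!v) ==> v
Before the loop (bound <=2), unroll the exhaustion recursion (WP_0 = exit-now case; WP_j = one more guarded iteration, up to j = 2):
  WP_0: g && ((!v) ==> v)
  WP_1: ((!g) ==> (g && ((!g) ==> g))) && (g ==> ((!v) ==> v))
  WP_2: ((!g) ==> (((!g) ==> (g && ((!g) ==> g))) && (g ==> ((!g) ==> g)))) && (g ==> ((!v) ==> v))
So before the loop: ((!g) ==> (((!g) ==> (g && ((!g) ==> g))) && (g ==> ((!g) ==> g)))) && (g ==> ((!v) ==> v))
Before assert z: z && ((!g) ==> (((!g) ==> (g && ((!g) ==> g))) && (g ==> ((!g) ==> g)))) && (g ==> ((!v) ==> v))
Before z := v: v && ((!g) ==> (((!g) ==> (g && ((!g) ==> g))) && (g ==> ((!g) ==> g)))) && (g ==> ((!v) ==> v))
Answer: WP = v && ((!g) ==> (((!g) ==> (g && ((!g) ==> g))) && (g ==> ((!g) ==> g)))) && (g ==> ((!v) ==> v))


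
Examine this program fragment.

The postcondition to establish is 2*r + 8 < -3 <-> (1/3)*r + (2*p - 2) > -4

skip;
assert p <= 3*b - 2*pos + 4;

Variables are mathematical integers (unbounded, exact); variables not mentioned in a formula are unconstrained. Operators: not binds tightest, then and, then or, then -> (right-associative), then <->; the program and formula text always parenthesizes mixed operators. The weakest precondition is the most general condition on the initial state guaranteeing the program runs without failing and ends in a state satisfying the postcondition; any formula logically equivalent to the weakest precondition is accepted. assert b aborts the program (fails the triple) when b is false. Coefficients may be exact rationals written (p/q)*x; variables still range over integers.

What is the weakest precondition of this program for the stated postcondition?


Working backward. After the program, the postcondition 2*r + 8 < -3 <-> (1/3)*r + (2*p - 2) > -4 must hold; in canonical form it is 2*r < -11 <-> 2*p + (1/3)*r > -2.
Before assert p <= 3*b - 2*pos + 4: p + 2*pos <= 3*b + 4 and (2*r < -11 <-> 2*p + (1/3)*r > -2)
Before skip: p + 2*pos <= 3*b + 4 and (2*r < -11 <-> 2*p + (1/3)*r > -2)
Answer: WP = p + 2*pos <= 3*b + 4 and (2*r < -11 <-> 2*p + (1/3)*r > -2)


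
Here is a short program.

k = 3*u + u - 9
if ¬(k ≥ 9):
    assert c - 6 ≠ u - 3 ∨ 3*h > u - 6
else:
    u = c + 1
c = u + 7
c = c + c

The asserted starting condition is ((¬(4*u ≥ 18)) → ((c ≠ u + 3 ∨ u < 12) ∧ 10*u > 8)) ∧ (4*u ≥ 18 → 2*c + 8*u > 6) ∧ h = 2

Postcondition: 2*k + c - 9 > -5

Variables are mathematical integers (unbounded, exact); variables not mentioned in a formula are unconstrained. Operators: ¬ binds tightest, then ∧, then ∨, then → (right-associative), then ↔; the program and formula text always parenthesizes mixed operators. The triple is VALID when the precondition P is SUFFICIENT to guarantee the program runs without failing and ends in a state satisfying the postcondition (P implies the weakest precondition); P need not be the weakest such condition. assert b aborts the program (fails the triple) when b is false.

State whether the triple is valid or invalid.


Working backward. After the program, the postcondition 2*k + c - 9 > -5 must hold; in canonical form it is c + 2*k > 4.
Before c := c + c: 2*c + 2*k > 4
Before c := u + 7: 2*k + 2*u > -10
Then branch requires (c ≠ u + 3 ∨ 3*h > u - 6) ∧ 2*k + 2*u > -10; else branch requires 2*c + 2*k > -12.
Before the if: ((¬(k ≥ 9)) → ((c ≠ u + 3 ∨ 3*h > u - 6) ∧ 2*k + 2*u > -10)) ∧ (k ≥ 9 → 2*c + 2*k > -12)
Before k := 3*u + u - 9: ((¬(4*u ≥ 18)) → ((c ≠ u + 3 ∨ 3*h > u - 6) ∧ 10*u > 8)) ∧ (4*u ≥ 18 → 2*c + 8*u > 6)
The weakest precondition is ((¬(4*u ≥ 18)) → ((c ≠ u + 3 ∨ 3*h > u - 6) ∧ 10*u > 8)) ∧ (4*u ≥ 18 → 2*c + 8*u > 6).
Check whether ((¬(4*u ≥ 18)) → ((c ≠ u + 3 ∨ u < 12) ∧ 10*u > 8)) ∧ (4*u ≥ 18 → 2*c + 8*u > 6) ∧ h = 2 implies it.
Every state satisfying the precondition satisfies the weakest precondition: the implication holds.
Answer: valid


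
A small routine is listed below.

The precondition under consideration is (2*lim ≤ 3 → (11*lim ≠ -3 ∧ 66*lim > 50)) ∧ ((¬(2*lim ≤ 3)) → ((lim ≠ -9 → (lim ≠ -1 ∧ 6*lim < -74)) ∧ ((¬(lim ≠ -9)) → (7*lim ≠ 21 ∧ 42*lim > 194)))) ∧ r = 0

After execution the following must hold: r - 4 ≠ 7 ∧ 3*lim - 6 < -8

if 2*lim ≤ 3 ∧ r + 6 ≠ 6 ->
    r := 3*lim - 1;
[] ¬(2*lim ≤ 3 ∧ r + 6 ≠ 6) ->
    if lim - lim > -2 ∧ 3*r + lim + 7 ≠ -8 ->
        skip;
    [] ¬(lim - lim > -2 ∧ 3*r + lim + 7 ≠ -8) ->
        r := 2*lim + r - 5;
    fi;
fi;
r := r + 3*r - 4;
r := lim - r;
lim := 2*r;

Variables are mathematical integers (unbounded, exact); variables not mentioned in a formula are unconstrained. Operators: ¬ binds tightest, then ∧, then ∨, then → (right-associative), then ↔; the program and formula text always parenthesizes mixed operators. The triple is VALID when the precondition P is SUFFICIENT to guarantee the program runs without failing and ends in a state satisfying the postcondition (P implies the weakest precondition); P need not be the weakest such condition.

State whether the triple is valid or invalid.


Working backward. After the program, the postcondition r - 4 ≠ 7 ∧ 3*lim - 6 < -8 must hold; in canonical form it is r ≠ 11 ∧ 3*lim < -2.
Before lim := 2*r: r ≠ 11 ∧ 6*r < -2
Before r := lim - r: lim ≠ r + 11 ∧ 6*lim < 6*r - 2
Before r := r + 3*r - 4: lim ≠ 4*r + 7 ∧ 6*lim < 24*r - 26
Then branch requires 11*lim ≠ -3 ∧ 66*lim > 50; else branch requires (lim + 3*r ≠ -15 → (lim ≠ 4*r + 7 ∧ 6*lim < 24*r - 26)) ∧ ((¬(lim + 3*r ≠ -15)) → (7*lim + 4*r ≠ 13 ∧ 42*lim + 24*r > 146)).
Before the if: ((2*lim ≤ 3 ∧ r ≠ 0) → (11*lim ≠ -3 ∧ 66*lim > 50)) ∧ ((¬(2*lim ≤ 3 ∧ r ≠ 0)) → ((lim + 3*r ≠ -15 → (lim ≠ 4*r + 7 ∧ 6*lim < 24*r - 26)) ∧ ((¬(lim + 3*r ≠ -15)) → (7*lim + 4*r ≠ 13 ∧ 42*lim + 24*r > 146))))
The weakest precondition is ((2*lim ≤ 3 ∧ r ≠ 0) → (11*lim ≠ -3 ∧ 66*lim > 50)) ∧ ((¬(2*lim ≤ 3 ∧ r ≠ 0)) → ((lim + 3*r ≠ -15 → (lim ≠ 4*r + 7 ∧ 6*lim < 24*r - 26)) ∧ ((¬(lim + 3*r ≠ -15)) → (7*lim + 4*r ≠ 13 ∧ 42*lim + 24*r > 146)))).
Check whether (2*lim ≤ 3 → (11*lim ≠ -3 ∧ 66*lim > 50)) ∧ ((¬(2*lim ≤ 3)) → ((lim ≠ -9 → (lim ≠ -1 ∧ 6*lim < -74)) ∧ ((¬(lim ≠ -9)) → (7*lim ≠ 21 ∧ 42*lim > 194)))) ∧ r = 0 implies it.
Countermodel: at the initial state lim = 1, r = 0, the precondition holds but the weakest precondition fails.
Answer: invalid


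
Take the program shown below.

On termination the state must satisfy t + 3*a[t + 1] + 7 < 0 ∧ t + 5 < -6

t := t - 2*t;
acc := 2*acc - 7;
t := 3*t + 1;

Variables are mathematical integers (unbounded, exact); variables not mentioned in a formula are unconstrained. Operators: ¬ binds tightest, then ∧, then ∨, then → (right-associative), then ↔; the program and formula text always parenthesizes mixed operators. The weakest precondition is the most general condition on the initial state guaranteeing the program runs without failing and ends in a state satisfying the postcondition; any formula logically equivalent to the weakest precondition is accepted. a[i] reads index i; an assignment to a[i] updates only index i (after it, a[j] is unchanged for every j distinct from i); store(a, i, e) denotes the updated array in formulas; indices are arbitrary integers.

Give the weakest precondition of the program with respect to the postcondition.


Working backward. After the program, the postcondition t + 3*a[t + 1] + 7 < 0 ∧ t + 5 < -6 must hold; in canonical form it is 3*a[t + 1] + t < -7 ∧ t < -11.
Before t := 3*t + 1: 3*a[3*t + 2] + 3*t < -8 ∧ 3*t < -12
Before acc := 2*acc - 7: 3*a[3*t + 2] + 3*t < -8 ∧ 3*t < -12
Before t := t - 2*t: 3*a[-3*t + 2] < 3*t - 8 ∧ 3*t > 12
Answer: WP = 3*a[-3*t + 2] < 3*t - 8 ∧ 3*t > 12


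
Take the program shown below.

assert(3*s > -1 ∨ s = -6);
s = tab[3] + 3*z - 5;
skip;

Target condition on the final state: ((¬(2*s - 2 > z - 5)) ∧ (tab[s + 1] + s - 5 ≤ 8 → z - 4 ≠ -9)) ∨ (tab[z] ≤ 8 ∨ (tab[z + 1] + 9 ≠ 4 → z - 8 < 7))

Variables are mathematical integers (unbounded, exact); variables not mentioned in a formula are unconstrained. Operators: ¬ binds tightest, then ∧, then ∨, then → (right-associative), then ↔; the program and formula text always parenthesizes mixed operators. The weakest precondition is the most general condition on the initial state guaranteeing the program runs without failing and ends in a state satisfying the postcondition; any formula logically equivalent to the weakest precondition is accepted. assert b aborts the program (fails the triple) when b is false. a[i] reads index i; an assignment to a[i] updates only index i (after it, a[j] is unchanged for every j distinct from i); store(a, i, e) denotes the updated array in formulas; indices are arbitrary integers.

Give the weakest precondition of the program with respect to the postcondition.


Working backward. After the program, the postcondition ((¬(2*s - 2 > z - 5)) ∧ (tab[s + 1] + s - 5 ≤ 8 → z - 4 ≠ -9)) ∨ (tab[z] ≤ 8 ∨ (tab[z + 1] + 9 ≠ 4 → z - 8 < 7)) must hold; in canonical form it is ((¬(2*s > z - 3)) ∧ (tab[s + 1] + s ≤ 13 → z ≠ -5)) ∨ tab[z] ≤ 8 ∨ (tab[z + 1] ≠ -5 → z < 15).
Before skip: ((¬(2*s > z - 3)) ∧ (tab[s + 1] + s ≤ 13 → z ≠ -5)) ∨ tab[z] ≤ 8 ∨ (tab[z + 1] ≠ -5 → z < 15)
Before s := tab[3] + 3*z - 5: ((¬(2*tab[3] + 5*z > 7)) ∧ (tab[3] + tab[tab[3] + 3*z - 4] + 3*z ≤ 18 → z ≠ -5)) ∨ tab[z] ≤ 8 ∨ (tab[z + 1] ≠ -5 → z < 15)
Before assert 3*s > -1 ∨ s = -6: (3*s > -1 ∨ s = -6) ∧ (((¬(2*tab[3] + 5*z > 7)) ∧ (tab[3] + tab[tab[3] + 3*z - 4] + 3*z ≤ 18 → z ≠ -5)) ∨ tab[z] ≤ 8 ∨ (tab[z + 1] ≠ -5 → z < 15))
Answer: WP = (3*s > -1 ∨ s = -6) ∧ (((¬(2*tab[3] + 5*z > 7)) ∧ (tab[3] + tab[tab[3] + 3*z - 4] + 3*z ≤ 18 → z ≠ -5)) ∨ tab[z] ≤ 8 ∨ (tab[z + 1] ≠ -5 → z < 15))


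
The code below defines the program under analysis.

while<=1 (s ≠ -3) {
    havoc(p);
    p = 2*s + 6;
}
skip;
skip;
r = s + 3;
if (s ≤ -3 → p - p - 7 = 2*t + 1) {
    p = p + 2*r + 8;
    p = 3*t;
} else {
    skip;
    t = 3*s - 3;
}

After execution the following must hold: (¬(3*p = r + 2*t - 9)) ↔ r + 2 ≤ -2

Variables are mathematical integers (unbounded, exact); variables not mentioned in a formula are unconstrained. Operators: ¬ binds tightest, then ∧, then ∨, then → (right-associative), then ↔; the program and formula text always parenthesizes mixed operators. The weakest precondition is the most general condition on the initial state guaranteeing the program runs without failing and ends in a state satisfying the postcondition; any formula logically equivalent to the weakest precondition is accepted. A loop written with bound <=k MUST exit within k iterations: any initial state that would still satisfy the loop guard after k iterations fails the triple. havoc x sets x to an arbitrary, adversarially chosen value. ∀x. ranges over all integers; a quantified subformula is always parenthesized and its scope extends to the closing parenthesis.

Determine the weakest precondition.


Working backward. After the program, the postcondition (¬(3*p = r + 2*t - 9)) ↔ r + 2 ≤ -2 must hold; in canonical form it is (¬(3*p = r + 2*t - 9)) ↔ r ≤ -4.
Then branch requires (¬(7*t = r - 9)) ↔ r ≤ -4; else branch requires (¬(3*p = r + 6*s - 15)) ↔ r ≤ -4.
Before the if: ((s ≤ -3 → 2*t = -8) → ((¬(7*t = r - 9)) ↔ r ≤ -4)) ∧ ((¬(s ≤ -3 → 2*t = -8)) → ((¬(3*p = r + 6*s - 15)) ↔ r ≤ -4))
Before r := s + 3: ((s ≤ -3 → 2*t = -8) → ((¬(7*t = s - 6)) ↔ s ≤ -7)) ∧ ((¬(s ≤ -3 → 2*t = -8)) → ((¬(3*p = 7*s - 12)) ↔ s ≤ -7))
Before skip: ((s ≤ -3 → 2*t = -8) → ((¬(7*t = s - 6)) ↔ s ≤ -7)) ∧ ((¬(s ≤ -3 → 2*t = -8)) → ((¬(3*p = 7*s - 12)) ↔ s ≤ -7))
Before skip: ((s ≤ -3 → 2*t = -8) → ((¬(7*t = s - 6)) ↔ s ≤ -7)) ∧ ((¬(s ≤ -3 → 2*t = -8)) → ((¬(3*p = 7*s - 12)) ↔ s ≤ -7))
Before the loop (bound <=1), unroll the exhaustion recursion (WP_0 = exit-now case; WP_j = one more guarded iteration, up to j = 1):
  WP_0: (¬(s ≠ -3)) ∧ ((s ≤ -3 → 2*t = -8) → ((¬(7*t = s - 6)) ↔ s ≤ -7)) ∧ ((¬(s ≤ -3 → 2*t = -8)) → ((¬(3*p = 7*s - 12)) ↔ s ≤ -7))
  WP_1: (s ≠ -3 → ((¬(s ≠ -3)) ∧ ((s ≤ -3 → 2*t = -8) → ((¬(7*t = s - 6)) ↔ s ≤ -7)) ∧ ((¬(s ≤ -3 → 2*t = -8)) → ((¬(s = 30)) ↔ s ≤ -7)))) ∧ ((¬(s ≠ -3)) → (((s ≤ -3 → 2*t = -8) → ((¬(7*t = s - 6)) ↔ s ≤ -7)) ∧ ((¬(s ≤ -3 → 2*t = -8)) → ((¬(3*p = 7*s - 12)) ↔ s ≤ -7))))
So before the loop: (s ≠ -3 → ((¬(s ≠ -3)) ∧ ((s ≤ -3 → 2*t = -8) → ((¬(7*t = s - 6)) ↔ s ≤ -7)) ∧ ((¬(s ≤ -3 → 2*t = -8)) → ((¬(s = 30)) ↔ s ≤ -7)))) ∧ ((¬(s ≠ -3)) → (((s ≤ -3 → 2*t = -8) → ((¬(7*t = s - 6)) ↔ s ≤ -7)) ∧ ((¬(s ≤ -3 → 2*t = -8)) → ((¬(3*p = 7*s - 12)) ↔ s ≤ -7))))
Answer: WP = (s ≠ -3 → ((¬(s ≠ -3)) ∧ ((s ≤ -3 → 2*t = -8) → ((¬(7*t = s - 6)) ↔ s ≤ -7)) ∧ ((¬(s ≤ -3 → 2*t = -8)) → ((¬(s = 30)) ↔ s ≤ -7)))) ∧ ((¬(s ≠ -3)) → (((s ≤ -3 → 2*t = -8) → ((¬(7*t = s - 6)) ↔ s ≤ -7)) ∧ ((¬(s ≤ -3 → 2*t = -8)) → ((¬(3*p = 7*s - 12)) ↔ s ≤ -7))))


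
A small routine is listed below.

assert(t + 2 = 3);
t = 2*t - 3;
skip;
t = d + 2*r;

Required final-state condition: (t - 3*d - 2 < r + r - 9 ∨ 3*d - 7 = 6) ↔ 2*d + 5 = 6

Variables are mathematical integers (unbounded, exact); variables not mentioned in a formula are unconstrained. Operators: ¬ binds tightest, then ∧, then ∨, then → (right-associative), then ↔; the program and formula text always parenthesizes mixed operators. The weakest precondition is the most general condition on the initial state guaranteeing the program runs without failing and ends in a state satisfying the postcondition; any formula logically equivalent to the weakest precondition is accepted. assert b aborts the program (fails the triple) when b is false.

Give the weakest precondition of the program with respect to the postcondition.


Working backward. After the program, the postcondition (t - 3*d - 2 < r + r - 9 ∨ 3*d - 7 = 6) ↔ 2*d + 5 = 6 must hold; in canonical form it is (t < 3*d + 2*r - 7 ∨ 3*d = 13) ↔ 2*d = 1.
Before t := d + 2*r: (2*d > 7 ∨ 3*d = 13) ↔ 2*d = 1
Before skip: (2*d > 7 ∨ 3*d = 13) ↔ 2*d = 1
Before t := 2*t - 3: (2*d > 7 ∨ 3*d = 13) ↔ 2*d = 1
Before assert t + 2 = 3: t = 1 ∧ ((2*d > 7 ∨ 3*d = 13) ↔ 2*d = 1)
Answer: WP = t = 1 ∧ ((2*d > 7 ∨ 3*d = 13) ↔ 2*d = 1)


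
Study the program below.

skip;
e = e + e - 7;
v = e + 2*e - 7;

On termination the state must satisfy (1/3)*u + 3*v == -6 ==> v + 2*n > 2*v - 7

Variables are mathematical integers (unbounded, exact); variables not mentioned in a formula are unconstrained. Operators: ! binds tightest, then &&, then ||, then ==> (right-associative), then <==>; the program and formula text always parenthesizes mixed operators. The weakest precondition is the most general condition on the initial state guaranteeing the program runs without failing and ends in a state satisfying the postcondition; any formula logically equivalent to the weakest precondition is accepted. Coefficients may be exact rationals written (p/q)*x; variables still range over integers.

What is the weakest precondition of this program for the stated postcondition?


Working backward. After the program, the postcondition (1/3)*u + 3*v == -6 ==> v + 2*n > 2*v - 7 must hold; in canonical form it is (1/3)*u + 3*v == -6 ==> 2*n > v - 7.
Before v := e + 2*e - 7: 9*e + (1/3)*u == 15 ==> 2*n > 3*e - 14
Before e := e + e - 7: 18*e + (1/3)*u == 78 ==> 2*n > 6*e - 35
Before skip: 18*e + (1/3)*u == 78 ==> 2*n > 6*e - 35
Answer: WP = 18*e + (1/3)*u == 78 ==> 2*n > 6*e - 35


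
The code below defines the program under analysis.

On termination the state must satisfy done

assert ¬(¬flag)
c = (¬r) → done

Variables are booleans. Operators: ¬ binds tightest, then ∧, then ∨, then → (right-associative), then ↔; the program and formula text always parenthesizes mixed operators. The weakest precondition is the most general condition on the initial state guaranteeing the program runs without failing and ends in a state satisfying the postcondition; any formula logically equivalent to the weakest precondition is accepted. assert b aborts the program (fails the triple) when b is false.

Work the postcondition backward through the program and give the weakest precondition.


Working backward. After the program, done must hold.
Before c := (¬r) → done: done
Before assert ¬(¬flag): flag ∧ done
Answer: WP = flag ∧ done


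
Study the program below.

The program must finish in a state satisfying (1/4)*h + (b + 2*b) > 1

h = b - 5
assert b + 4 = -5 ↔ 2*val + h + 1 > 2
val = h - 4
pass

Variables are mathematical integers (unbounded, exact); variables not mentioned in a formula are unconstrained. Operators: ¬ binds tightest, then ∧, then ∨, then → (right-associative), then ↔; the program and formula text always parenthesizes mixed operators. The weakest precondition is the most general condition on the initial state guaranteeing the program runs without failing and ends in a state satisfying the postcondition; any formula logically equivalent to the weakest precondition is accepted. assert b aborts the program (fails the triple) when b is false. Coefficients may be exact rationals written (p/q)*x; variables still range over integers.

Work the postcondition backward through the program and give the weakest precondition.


Working backward. After the program, the postcondition (1/4)*h + (b + 2*b) > 1 must hold; in canonical form it is 3*b + (1/4)*h > 1.
Before skip: 3*b + (1/4)*h > 1
Before val := h - 4: 3*b + (1/4)*h > 1
Before assert b + 4 = -5 ↔ 2*val + h + 1 > 2: (b = -9 ↔ h + 2*val > 1) ∧ 3*b + (1/4)*h > 1
Before h := b - 5: (b = -9 ↔ b + 2*val > 6) ∧ (13/4)*b > 9/4
Answer: WP = (b = -9 ↔ b + 2*val > 6) ∧ (13/4)*b > 9/4


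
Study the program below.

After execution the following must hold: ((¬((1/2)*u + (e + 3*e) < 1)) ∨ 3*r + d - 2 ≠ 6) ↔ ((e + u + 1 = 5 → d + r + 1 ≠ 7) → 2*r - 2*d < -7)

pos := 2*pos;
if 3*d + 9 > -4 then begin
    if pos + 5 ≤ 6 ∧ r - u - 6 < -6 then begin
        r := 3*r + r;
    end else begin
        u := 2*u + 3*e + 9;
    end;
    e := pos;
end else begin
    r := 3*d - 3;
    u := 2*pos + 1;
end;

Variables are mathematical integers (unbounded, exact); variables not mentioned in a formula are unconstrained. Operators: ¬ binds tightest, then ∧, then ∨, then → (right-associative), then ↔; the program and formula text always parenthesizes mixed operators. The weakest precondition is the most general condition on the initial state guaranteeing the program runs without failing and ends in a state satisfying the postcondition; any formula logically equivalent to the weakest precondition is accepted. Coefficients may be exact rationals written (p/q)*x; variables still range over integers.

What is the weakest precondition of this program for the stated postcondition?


Working backward. After the program, the postcondition ((¬((1/2)*u + (e + 3*e) < 1)) ∨ 3*r + d - 2 ≠ 6) ↔ ((e + u + 1 = 5 → d + r + 1 ≠ 7) → 2*r - 2*d < -7) must hold; in canonical form it is ((¬(4*e + (1/2)*u < 1)) ∨ d + 3*r ≠ 8) ↔ ((e + u = 4 → d + r ≠ 6) → 2*r < 2*d - 7).
Then branch requires ((pos ≤ 1 ∧ r < u) → (((¬(4*pos + (1/2)*u < 1)) ∨ d + 12*r ≠ 8) ↔ ((pos + u = 4 → d + 4*r ≠ 6) → 8*r < 2*d - 7))) ∧ ((¬(pos ≤ 1 ∧ r < u)) → (((¬((3/2)*e + 4*pos + u < -7/2)) ∨ d + 3*r ≠ 8) ↔ ((3*e + pos + 2*u = -5 → d + r ≠ 6) → 2*r < 2*d - 7))); else branch requires ((¬(4*e + pos < 1/2)) ∨ 10*d ≠ 17) ↔ ((e + 2*pos = 3 → 4*d ≠ 9) → 4*d < -1).
Before the if: (3*d > -13 → (((pos ≤ 1 ∧ r < u) → (((¬(4*pos + (1/2)*u < 1)) ∨ d + 12*r ≠ 8) ↔ ((pos + u = 4 → d + 4*r ≠ 6) → 8*r < 2*d - 7))) ∧ ((¬(pos ≤ 1 ∧ r < u)) → (((¬((3/2)*e + 4*pos + u < -7/2)) ∨ d + 3*r ≠ 8) ↔ ((3*e + pos + 2*u = -5 → d + r ≠ 6) → 2*r < 2*d - 7))))) ∧ ((¬(3*d > -13)) → (((¬(4*e + pos < 1/2)) ∨ 10*d ≠ 17) ↔ ((e + 2*pos = 3 → 4*d ≠ 9) → 4*d < -1)))
Before pos := 2*pos: (3*d > -13 → (((2*pos ≤ 1 ∧ r < u) → (((¬(8*pos + (1/2)*u < 1)) ∨ d + 12*r ≠ 8) ↔ ((2*pos + u = 4 → d + 4*r ≠ 6) → 8*r < 2*d - 7))) ∧ ((¬(2*pos ≤ 1 ∧ r < u)) → (((¬((3/2)*e + 8*pos + u < -7/2)) ∨ d + 3*r ≠ 8) ↔ ((3*e + 2*pos + 2*u = -5 → d + r ≠ 6) → 2*r < 2*d - 7))))) ∧ ((¬(3*d > -13)) → (((¬(4*e + 2*pos < 1/2)) ∨ 10*d ≠ 17) ↔ ((e + 4*pos = 3 → 4*d ≠ 9) → 4*d < -1)))
Answer: WP = (3*d > -13 → (((2*pos ≤ 1 ∧ r < u) → (((¬(8*pos + (1/2)*u < 1)) ∨ d + 12*r ≠ 8) ↔ ((2*pos + u = 4 → d + 4*r ≠ 6) → 8*r < 2*d - 7))) ∧ ((¬(2*pos ≤ 1 ∧ r < u)) → (((¬((3/2)*e + 8*pos + u < -7/2)) ∨ d + 3*r ≠ 8) ↔ ((3*e + 2*pos + 2*u = -5 → d + r ≠ 6) → 2*r < 2*d - 7))))) ∧ ((¬(3*d > -13)) → (((¬(4*e + 2*pos < 1/2)) ∨ 10*d ≠ 17) ↔ ((e + 4*pos = 3 → 4*d ≠ 9) → 4*d < -1)))


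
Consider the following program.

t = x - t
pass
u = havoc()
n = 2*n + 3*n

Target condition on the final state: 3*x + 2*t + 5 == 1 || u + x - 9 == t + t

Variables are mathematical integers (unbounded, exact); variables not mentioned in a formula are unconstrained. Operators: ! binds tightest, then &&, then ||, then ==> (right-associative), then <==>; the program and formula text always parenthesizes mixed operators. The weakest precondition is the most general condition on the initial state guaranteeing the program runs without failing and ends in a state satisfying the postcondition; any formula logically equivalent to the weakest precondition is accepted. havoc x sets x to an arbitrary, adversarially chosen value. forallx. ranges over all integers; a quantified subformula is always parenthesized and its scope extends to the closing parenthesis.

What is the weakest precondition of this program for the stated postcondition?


Working backward. After the program, the postcondition 3*x + 2*t + 5 == 1 || u + x - 9 == t + t must hold; in canonical form it is 2*t + 3*x == -4 || u + x == 2*t + 9.
Before n := 2*n + 3*n: 2*t + 3*x == -4 || u + x == 2*t + 9
Before havoc u: forall u_1. (2*t + 3*x == -4 || u_1 + x == 2*t + 9)
Before skip: forall u_1. (2*t + 3*x == -4 || u_1 + x == 2*t + 9)
Before t := x - t: forall u_1. (5*x == 2*t - 4 || 2*t + u_1 == x + 9)
Answer: WP = forall u_1. (5*x == 2*t - 4 || 2*t + u_1 == x + 9)


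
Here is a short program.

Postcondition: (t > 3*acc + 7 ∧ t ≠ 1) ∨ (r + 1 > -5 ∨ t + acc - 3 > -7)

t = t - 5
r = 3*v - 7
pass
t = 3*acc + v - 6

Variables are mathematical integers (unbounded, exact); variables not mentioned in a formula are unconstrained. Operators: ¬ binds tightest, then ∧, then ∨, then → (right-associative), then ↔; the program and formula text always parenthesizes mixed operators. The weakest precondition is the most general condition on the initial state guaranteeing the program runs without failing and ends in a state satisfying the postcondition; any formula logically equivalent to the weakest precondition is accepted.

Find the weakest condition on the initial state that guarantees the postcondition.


Working backward. After the program, the postcondition (t > 3*acc + 7 ∧ t ≠ 1) ∨ (r + 1 > -5 ∨ t + acc - 3 > -7) must hold; in canonical form it is (t > 3*acc + 7 ∧ t ≠ 1) ∨ r > -6 ∨ acc + t > -4.
Before t := 3*acc + v - 6: (v > 13 ∧ 3*acc + v ≠ 7) ∨ r > -6 ∨ 4*acc + v > 2
Before skip: (v > 13 ∧ 3*acc + v ≠ 7) ∨ r > -6 ∨ 4*acc + v > 2
Before r := 3*v - 7: (v > 13 ∧ 3*acc + v ≠ 7) ∨ 3*v > 1 ∨ 4*acc + v > 2
Before t := t - 5: (v > 13 ∧ 3*acc + v ≠ 7) ∨ 3*v > 1 ∨ 4*acc + v > 2
Answer: WP = (v > 13 ∧ 3*acc + v ≠ 7) ∨ 3*v > 1 ∨ 4*acc + v > 2


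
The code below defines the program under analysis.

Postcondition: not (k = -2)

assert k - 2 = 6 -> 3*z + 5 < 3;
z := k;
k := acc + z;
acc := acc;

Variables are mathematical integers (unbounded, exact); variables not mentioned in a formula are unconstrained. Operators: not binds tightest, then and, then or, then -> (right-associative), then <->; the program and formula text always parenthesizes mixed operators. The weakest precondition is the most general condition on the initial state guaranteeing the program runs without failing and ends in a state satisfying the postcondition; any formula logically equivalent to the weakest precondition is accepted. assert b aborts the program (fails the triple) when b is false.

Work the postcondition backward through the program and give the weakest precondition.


Working backward. After the program, not (k = -2) must hold.
Before acc := acc: not (k = -2)
Before k := acc + z: not (acc + z = -2)
Before z := k: not (acc + k = -2)
Before assert k - 2 = 6 -> 3*z + 5 < 3: (k = 8 -> 3*z < -2) and (not (acc + k = -2))
Answer: WP = (k = 8 -> 3*z < -2) and (not (acc + k = -2))


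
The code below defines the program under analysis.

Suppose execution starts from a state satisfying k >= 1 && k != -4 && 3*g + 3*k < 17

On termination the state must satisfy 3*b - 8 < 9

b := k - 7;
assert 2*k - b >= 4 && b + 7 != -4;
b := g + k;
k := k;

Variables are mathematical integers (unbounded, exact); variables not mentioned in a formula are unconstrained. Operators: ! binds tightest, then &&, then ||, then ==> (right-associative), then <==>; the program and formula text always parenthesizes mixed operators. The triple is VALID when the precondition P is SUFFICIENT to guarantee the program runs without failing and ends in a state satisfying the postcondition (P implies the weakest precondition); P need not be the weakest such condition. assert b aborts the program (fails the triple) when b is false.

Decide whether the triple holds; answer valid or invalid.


Working backward. After the program, the postcondition 3*b - 8 < 9 must hold; in canonical form it is 3*b < 17.
Before k := k: 3*b < 17
Before b := g + k: 3*g + 3*k < 17
Before assert 2*k - b >= 4 && b + 7 != -4: 2*k >= b + 4 && b != -11 && 3*g + 3*k < 17
Before b := k - 7: k >= -3 && k != -4 && 3*g + 3*k < 17
The weakest precondition is k >= -3 && k != -4 && 3*g + 3*k < 17.
Check whether k >= 1 && k != -4 && 3*g + 3*k < 17 implies it.
Every state satisfying the precondition satisfies the weakest precondition: the implication holds.
Answer: valid


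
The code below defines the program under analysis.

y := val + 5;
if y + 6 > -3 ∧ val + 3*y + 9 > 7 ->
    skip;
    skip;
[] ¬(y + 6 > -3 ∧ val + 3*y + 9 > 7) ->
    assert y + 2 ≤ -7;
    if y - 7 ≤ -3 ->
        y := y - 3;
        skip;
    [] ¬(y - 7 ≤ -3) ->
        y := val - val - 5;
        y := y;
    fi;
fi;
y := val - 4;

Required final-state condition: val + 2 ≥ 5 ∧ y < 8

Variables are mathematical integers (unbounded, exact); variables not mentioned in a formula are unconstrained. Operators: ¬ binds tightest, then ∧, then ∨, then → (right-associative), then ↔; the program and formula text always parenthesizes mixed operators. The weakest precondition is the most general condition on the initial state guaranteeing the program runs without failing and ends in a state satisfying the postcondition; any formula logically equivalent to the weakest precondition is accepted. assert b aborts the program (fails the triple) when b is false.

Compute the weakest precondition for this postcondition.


Working backward. After the program, the postcondition val + 2 ≥ 5 ∧ y < 8 must hold; in canonical form it is val ≥ 3 ∧ y < 8.
Before y := val - 4: val ≥ 3 ∧ val < 12
Then branch requires val ≥ 3 ∧ val < 12; else branch requires y ≤ -9 ∧ (y ≤ 4 → (val ≥ 3 ∧ val < 12)) ∧ ((¬(y ≤ 4)) → (val ≥ 3 ∧ val < 12)).
Before the if: ((y > -9 ∧ val + 3*y > -2) → (val ≥ 3 ∧ val < 12)) ∧ ((¬(y > -9 ∧ val + 3*y > -2)) → (y ≤ -9 ∧ (y ≤ 4 → (val ≥ 3 ∧ val < 12)) ∧ ((¬(y ≤ 4)) → (val ≥ 3 ∧ val < 12))))
Before y := val + 5: ((val > -14 ∧ 4*val > -17) → (val ≥ 3 ∧ val < 12)) ∧ ((¬(val > -14 ∧ 4*val > -17)) → (val ≤ -14 ∧ (val ≤ -1 → (val ≥ 3 ∧ val < 12)) ∧ ((¬(val ≤ -1)) → (val ≥ 3 ∧ val < 12))))
Answer: WP = ((val > -14 ∧ 4*val > -17) → (val ≥ 3 ∧ val < 12)) ∧ ((¬(val > -14 ∧ 4*val > -17)) → (val ≤ -14 ∧ (val ≤ -1 → (val ≥ 3 ∧ val < 12)) ∧ ((¬(val ≤ -1)) → (val ≥ 3 ∧ val < 12))))


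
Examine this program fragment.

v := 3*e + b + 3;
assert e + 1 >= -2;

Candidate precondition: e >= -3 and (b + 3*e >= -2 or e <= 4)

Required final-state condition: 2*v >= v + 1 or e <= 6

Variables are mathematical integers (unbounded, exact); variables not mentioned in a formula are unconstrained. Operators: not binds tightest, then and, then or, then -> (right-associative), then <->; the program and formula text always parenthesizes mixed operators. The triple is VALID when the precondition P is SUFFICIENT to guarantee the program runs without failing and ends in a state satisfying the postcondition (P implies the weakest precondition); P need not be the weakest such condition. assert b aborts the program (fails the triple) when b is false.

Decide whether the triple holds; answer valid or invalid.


Working backward. After the program, the postcondition 2*v >= v + 1 or e <= 6 must hold; in canonical form it is v >= 1 or e <= 6.
Before assert e + 1 >= -2: e >= -3 and (v >= 1 or e <= 6)
Before v := 3*e + b + 3: e >= -3 and (b + 3*e >= -2 or e <= 6)
The weakest precondition is e >= -3 and (b + 3*e >= -2 or e <= 6).
Check whether e >= -3 and (b + 3*e >= -2 or e <= 4) implies it.
Every state satisfying the precondition satisfies the weakest precondition: the implication holds.
Answer: valid


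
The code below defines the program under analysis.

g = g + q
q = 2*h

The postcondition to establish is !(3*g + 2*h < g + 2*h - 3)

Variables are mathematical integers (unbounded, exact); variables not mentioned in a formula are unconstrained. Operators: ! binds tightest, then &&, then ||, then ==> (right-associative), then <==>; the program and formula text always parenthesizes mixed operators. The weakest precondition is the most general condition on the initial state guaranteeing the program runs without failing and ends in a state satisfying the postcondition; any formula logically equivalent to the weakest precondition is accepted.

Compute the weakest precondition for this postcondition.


Working backward. After the program, the postcondition !(3*g + 2*h < g + 2*h - 3) must hold; in canonical form it is !(2*g < -3).
Before q := 2*h: !(2*g < -3)
Before g := g + q: !(2*g + 2*q < -3)
Answer: WP = !(2*g + 2*q < -3)


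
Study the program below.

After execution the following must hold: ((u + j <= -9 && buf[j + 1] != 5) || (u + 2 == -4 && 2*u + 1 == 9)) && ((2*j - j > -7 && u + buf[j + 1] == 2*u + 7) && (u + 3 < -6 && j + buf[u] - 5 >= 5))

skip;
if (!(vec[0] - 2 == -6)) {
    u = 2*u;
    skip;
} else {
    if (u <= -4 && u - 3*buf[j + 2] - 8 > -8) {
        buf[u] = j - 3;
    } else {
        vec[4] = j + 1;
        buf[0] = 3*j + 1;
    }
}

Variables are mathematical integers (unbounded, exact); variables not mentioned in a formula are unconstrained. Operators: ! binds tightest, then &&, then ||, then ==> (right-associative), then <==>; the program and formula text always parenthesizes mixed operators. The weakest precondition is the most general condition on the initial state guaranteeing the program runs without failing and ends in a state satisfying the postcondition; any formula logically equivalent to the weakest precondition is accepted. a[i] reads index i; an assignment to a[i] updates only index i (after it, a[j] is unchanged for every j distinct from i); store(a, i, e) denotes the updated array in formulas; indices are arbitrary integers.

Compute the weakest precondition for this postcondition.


Working backward. After the program, the postcondition ((u + j <= -9 && buf[j + 1] != 5) || (u + 2 == -4 && 2*u + 1 == 9)) && ((2*j - j > -7 && u + buf[j + 1] == 2*u + 7) && (u + 3 < -6 && j + buf[u] - 5 >= 5)) must hold; in canonical form it is ((j + u <= -9 && buf[j + 1] != 5) || (u == -6 && 2*u == 8)) && j > -7 && buf[j + 1] == u + 7 && u < -9 && buf[u] + j >= 10.
Then branch requires ((j + 2*u <= -9 && buf[j + 1] != 5) || (2*u == -6 && 4*u == 8)) && j > -7 && buf[j + 1] == 2*u + 7 && 2*u < -9 && buf[2*u] + j >= 10; else branch requires ((u <= -4 && u > 3*buf[j + 2]) ==> (((j + u <= -9 && store(buf, u, j - 3)[j + 1] != 5) || (u == -6 && 2*u == 8)) && j > -7 && store(buf, u, j - 3)[j + 1] == u + 7 && u < -9 && store(buf, u, j - 3)[u] + j >= 10)) && ((!(u <= -4 && u > 3*buf[j + 2])) ==> (((j + u <= -9 && store(buf, 0, 3*j + 1)[j + 1] != 5) || (u == -6 && 2*u == 8)) && j > -7 && store(buf, 0, 3*j + 1)[j + 1] == u + 7 && u < -9 && store(buf, 0, 3*j + 1)[u] + j >= 10)).
Before the if: ((!(vec[0] == -4)) ==> (((j + 2*u <= -9 && buf[j + 1] != 5) || (2*u == -6 && 4*u == 8)) && j > -7 && buf[j + 1] == 2*u + 7 && 2*u < -9 && buf[2*u] + j >= 10)) && (vec[0] == -4 ==> (((u <= -4 && u > 3*buf[j + 2]) ==> (((j + u <= -9 && store(buf, u, j - 3)[j + 1] != 5) || (u == -6 && 2*u == 8)) && j > -7 && store(buf, u, j - 3)[j + 1] == u + 7 && u < -9 && store(buf, u, j - 3)[u] + j >= 10)) && ((!(u <= -4 && u > 3*buf[j + 2])) ==> (((j + u <= -9 && store(buf, 0, 3*j + 1)[j + 1] != 5) || (u == -6 && 2*u == 8)) && j > -7 && store(buf, 0, 3*j + 1)[j + 1] == u + 7 && u < -9 && store(buf, 0, 3*j + 1)[u] + j >= 10))))
Before skip: ((!(vec[0] == -4)) ==> (((j + 2*u <= -9 && buf[j + 1] != 5) || (2*u == -6 && 4*u == 8)) && j > -7 && buf[j + 1] == 2*u + 7 && 2*u < -9 && buf[2*u] + j >= 10)) && (vec[0] == -4 ==> (((u <= -4 && u > 3*buf[j + 2]) ==> (((j + u <= -9 && store(buf, u, j - 3)[j + 1] != 5) || (u == -6 && 2*u == 8)) && j > -7 && store(buf, u, j - 3)[j + 1] == u + 7 && u < -9 && store(buf, u, j - 3)[u] + j >= 10)) && ((!(u <= -4 && u > 3*buf[j + 2])) ==> (((j + u <= -9 && store(buf, 0, 3*j + 1)[j + 1] != 5) || (u == -6 && 2*u == 8)) && j > -7 && store(buf, 0, 3*j + 1)[j + 1] == u + 7 && u < -9 && store(buf, 0, 3*j + 1)[u] + j >= 10))))
Answer: WP = ((!(vec[0] == -4)) ==> (((j + 2*u <= -9 && buf[j + 1] != 5) || (2*u == -6 && 4*u == 8)) && j > -7 && buf[j + 1] == 2*u + 7 && 2*u < -9 && buf[2*u] + j >= 10)) && (vec[0] == -4 ==> (((u <= -4 && u > 3*buf[j + 2]) ==> (((j + u <= -9 && store(buf, u, j - 3)[j + 1] != 5) || (u == -6 && 2*u == 8)) && j > -7 && store(buf, u, j - 3)[j + 1] == u + 7 && u < -9 && store(buf, u, j - 3)[u] + j >= 10)) && ((!(u <= -4 && u > 3*buf[j + 2])) ==> (((j + u <= -9 && store(buf, 0, 3*j + 1)[j + 1] != 5) || (u == -6 && 2*u == 8)) && j > -7 && store(buf, 0, 3*j + 1)[j + 1] == u + 7 && u < -9 && store(buf, 0, 3*j + 1)[u] + j >= 10))))


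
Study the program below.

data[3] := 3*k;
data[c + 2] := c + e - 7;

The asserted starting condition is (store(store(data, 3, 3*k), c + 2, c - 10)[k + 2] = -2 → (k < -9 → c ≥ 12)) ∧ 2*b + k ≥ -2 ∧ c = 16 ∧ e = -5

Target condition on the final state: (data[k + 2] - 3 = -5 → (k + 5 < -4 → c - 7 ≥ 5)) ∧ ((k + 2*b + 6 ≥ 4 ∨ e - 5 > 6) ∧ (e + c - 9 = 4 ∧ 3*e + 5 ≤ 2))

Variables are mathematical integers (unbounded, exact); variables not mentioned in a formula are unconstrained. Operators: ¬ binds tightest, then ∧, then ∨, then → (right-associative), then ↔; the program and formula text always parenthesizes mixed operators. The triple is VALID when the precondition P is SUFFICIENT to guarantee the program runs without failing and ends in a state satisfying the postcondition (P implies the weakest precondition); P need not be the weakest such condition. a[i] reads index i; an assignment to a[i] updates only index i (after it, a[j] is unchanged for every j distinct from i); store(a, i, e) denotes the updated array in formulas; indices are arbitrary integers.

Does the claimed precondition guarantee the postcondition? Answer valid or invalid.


Working backward. After the program, the postcondition (data[k + 2] - 3 = -5 → (k + 5 < -4 → c - 7 ≥ 5)) ∧ ((k + 2*b + 6 ≥ 4 ∨ e - 5 > 6) ∧ (e + c - 9 = 4 ∧ 3*e + 5 ≤ 2)) must hold; in canonical form it is (data[k + 2] = -2 → (k < -9 → c ≥ 12)) ∧ (2*b + k ≥ -2 ∨ e > 11) ∧ c + e = 13 ∧ 3*e ≤ -3.
Before data[c + 2] := c + e - 7: (store(data, c + 2, c + e - 7)[k + 2] = -2 → (k < -9 → c ≥ 12)) ∧ (2*b + k ≥ -2 ∨ e > 11) ∧ c + e = 13 ∧ 3*e ≤ -3
Before data[3] := 3*k: (store(store(data, 3, 3*k), c + 2, c + e - 7)[k + 2] = -2 → (k < -9 → c ≥ 12)) ∧ (2*b + k ≥ -2 ∨ e > 11) ∧ c + e = 13 ∧ 3*e ≤ -3
The weakest precondition is (store(store(data, 3, 3*k), c + 2, c + e - 7)[k + 2] = -2 → (k < -9 → c ≥ 12)) ∧ (2*b + k ≥ -2 ∨ e > 11) ∧ c + e = 13 ∧ 3*e ≤ -3.
Check whether (store(store(data, 3, 3*k), c + 2, c - 10)[k + 2] = -2 → (k < -9 → c ≥ 12)) ∧ 2*b + k ≥ -2 ∧ c = 16 ∧ e = -5 implies it.
Countermodel: at the initial state b = 0, c = 16, data = {[0] = 0, [3] = 0, [18] = 0, elsewhere 0}, e = -5, k = -2, the precondition holds but the weakest precondition fails.
Answer: invalid


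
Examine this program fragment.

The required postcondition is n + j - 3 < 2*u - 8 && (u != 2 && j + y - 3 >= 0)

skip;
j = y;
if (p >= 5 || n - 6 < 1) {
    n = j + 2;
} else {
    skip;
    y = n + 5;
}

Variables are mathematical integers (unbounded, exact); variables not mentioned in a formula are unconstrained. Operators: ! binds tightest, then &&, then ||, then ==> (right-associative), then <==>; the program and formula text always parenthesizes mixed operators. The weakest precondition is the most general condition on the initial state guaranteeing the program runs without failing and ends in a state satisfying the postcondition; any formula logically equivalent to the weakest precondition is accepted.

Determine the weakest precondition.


Working backward. After the program, the postcondition n + j - 3 < 2*u - 8 && (u != 2 && j + y - 3 >= 0) must hold; in canonical form it is j + n < 2*u - 5 && u != 2 && j + y >= 3.
Then branch requires 2*j < 2*u - 7 && u != 2 && j + y >= 3; else branch requires j + n < 2*u - 5 && u != 2 && j + n >= -2.
Before the if: ((p >= 5 || n < 7) ==> (2*j < 2*u - 7 && u != 2 && j + y >= 3)) && ((!(p >= 5 || n < 7)) ==> (j + n < 2*u - 5 && u != 2 && j + n >= -2))
Before j := y: ((p >= 5 || n < 7) ==> (2*y < 2*u - 7 && u != 2 && 2*y >= 3)) && ((!(p >= 5 || n < 7)) ==> (n + y < 2*u - 5 && u != 2 && n + y >= -2))
Before skip: ((p >= 5 || n < 7) ==> (2*y < 2*u - 7 && u != 2 && 2*y >= 3)) && ((!(p >= 5 || n < 7)) ==> (n + y < 2*u - 5 && u != 2 && n + y >= -2))
Answer: WP = ((p >= 5 || n < 7) ==> (2*y < 2*u - 7 && u != 2 && 2*y >= 3)) && ((!(p >= 5 || n < 7)) ==> (n + y < 2*u - 5 && u != 2 && n + y >= -2))
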